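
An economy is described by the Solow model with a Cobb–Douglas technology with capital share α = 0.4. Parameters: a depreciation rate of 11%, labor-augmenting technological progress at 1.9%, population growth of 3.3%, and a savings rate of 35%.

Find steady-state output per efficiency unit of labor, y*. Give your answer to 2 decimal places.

In steady state, investment equals break-even investment: s·k^α = (n + g + δ)·k.
Rearranging, k^(1−α) = s / (n + g + δ).
k^0.6 = 0.35 / (0.033 + 0.019 + 0.110) = 0.35 / 0.162 = 2.1605
k* = 2.1605^(1/0.6) ≈ 3.6107
y* = (k*)^α = 3.6107^0.4 ≈ 1.6712

y* ≈ 1.67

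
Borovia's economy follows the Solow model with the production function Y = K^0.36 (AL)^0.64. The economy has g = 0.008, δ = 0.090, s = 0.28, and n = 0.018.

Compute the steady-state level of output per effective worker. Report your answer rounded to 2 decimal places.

At the steady state, Δk = 0, so s·k^α = (n + g + δ)·k.
Rearranging, k^(1−α) = s / (n + g + δ).
k^0.64 = 0.28 / (0.018 + 0.008 + 0.090) = 0.28 / 0.116 = 2.4138
k* = 2.4138^(1/0.64) ≈ 3.9625
y* = (k*)^α = 3.9625^0.36 ≈ 1.6416

y* = 1.64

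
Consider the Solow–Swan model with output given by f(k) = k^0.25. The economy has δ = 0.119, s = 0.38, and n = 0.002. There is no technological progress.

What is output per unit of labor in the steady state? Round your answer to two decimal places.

Steady state requires s·f(k) = (n + δ)·k, i.e. s·k^α = (n + δ)·k.
Rearranging, k^(1−α) = s / (n + δ).
k^0.75 = 0.38 / (0.002 + 0.119) = 0.38 / 0.121 = 3.1405
k* = 3.1405^(1/0.75) ≈ 4.5990
y* = (k*)^α = 4.5990^0.25 ≈ 1.4644

y* = 1.46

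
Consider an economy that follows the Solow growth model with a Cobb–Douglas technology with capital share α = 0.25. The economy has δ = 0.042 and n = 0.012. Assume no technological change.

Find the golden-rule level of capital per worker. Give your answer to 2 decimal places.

k_gold ≈ 7.72

The golden rule sets f'(k) = n + δ, i.e. α·k^(α−1) = n + δ.
So k^(1−α) = α / (n + δ) = 0.25 / 0.054 = 4.6296.
k_gold = 4.6296^(1/0.75) ≈ 7.7160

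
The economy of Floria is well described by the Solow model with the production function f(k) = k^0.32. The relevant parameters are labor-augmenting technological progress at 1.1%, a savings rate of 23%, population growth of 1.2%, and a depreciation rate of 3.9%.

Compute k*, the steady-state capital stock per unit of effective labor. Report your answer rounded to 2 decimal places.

In steady state, investment equals break-even investment: s·k^α = (n + g + δ)·k.
Rearranging, k^(1−α) = s / (n + g + δ).
k^0.68 = 0.23 / (0.012 + 0.011 + 0.039) = 0.23 / 0.062 = 3.7097
k* = 3.7097^(1/0.68) ≈ 6.8748

k* ≈ 6.87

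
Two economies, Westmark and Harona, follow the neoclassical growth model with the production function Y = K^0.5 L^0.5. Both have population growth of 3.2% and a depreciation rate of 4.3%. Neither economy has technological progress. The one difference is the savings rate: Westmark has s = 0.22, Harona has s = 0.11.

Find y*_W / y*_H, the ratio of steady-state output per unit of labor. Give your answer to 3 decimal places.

Steady-state y* = [s/(n + δ)]^(α/(1−α)), so the ratio is [ (s_W/(n + δ)_W) / (s_H/(n + δ)_H) ]^1.
s_W/(n + δ)_W = 0.22/0.075 = 2.9333; s_H/(n + δ)_H = 0.11/0.075 = 1.4667.
Ratio = (2.9333/1.4667)^1 = 1.9999^1 ≈ 1.9999

y*_W / y*_H ≈ 2.000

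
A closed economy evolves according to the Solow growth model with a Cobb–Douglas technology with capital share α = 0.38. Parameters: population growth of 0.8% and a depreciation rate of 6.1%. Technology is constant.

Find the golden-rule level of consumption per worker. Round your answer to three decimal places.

At the golden rule, f'(k) = n + δ, so α·k^(α−1) = n + δ and k_gold = (α/(n + δ))^(1/(1−α)).
k_gold = (0.38/0.069)^(1/0.62) = 5.5072^1.6129 ≈ 15.6692
c_gold = f(k_gold) − (n + δ)·k_gold = 2.8452 − 0.069×15.6692 ≈ 1.7640

c_gold ≈ 1.764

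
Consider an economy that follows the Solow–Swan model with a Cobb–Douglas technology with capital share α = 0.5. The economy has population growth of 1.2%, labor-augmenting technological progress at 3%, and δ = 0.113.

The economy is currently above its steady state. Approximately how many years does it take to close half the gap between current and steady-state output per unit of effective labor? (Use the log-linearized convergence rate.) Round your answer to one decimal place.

Near the steady state the convergence rate is λ = (1 − α)(n + g + δ).
λ = (1 − 0.5) × 0.155 = 0.5 × 0.155 = 0.0775
Half-life = ln 2 / λ = 0.6931 / 0.0775 ≈ 8.94 years

half-life ≈ 8.9 years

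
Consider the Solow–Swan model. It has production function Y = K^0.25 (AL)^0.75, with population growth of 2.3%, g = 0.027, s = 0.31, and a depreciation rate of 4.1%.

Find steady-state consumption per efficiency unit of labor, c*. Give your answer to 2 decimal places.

In steady state, investment equals break-even investment: s·k^α = (n + g + δ)·k.
Rearranging, k^(1−α) = s / (n + g + δ).
k^0.75 = 0.31 / (0.023 + 0.027 + 0.041) = 0.31 / 0.091 = 3.4066
k* = 3.4066^(1/0.75) ≈ 5.1258
y* = (k*)^α = 5.1258^0.25 ≈ 1.5047
c* = (1 − s)·y* = (1 − 0.31) × 1.5047 ≈ 1.0382

c* ≈ 1.04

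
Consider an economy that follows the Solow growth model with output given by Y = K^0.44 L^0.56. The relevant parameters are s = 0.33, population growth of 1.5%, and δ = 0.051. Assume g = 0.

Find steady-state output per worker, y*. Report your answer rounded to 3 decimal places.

Steady state requires s·f(k) = (n + δ)·k, i.e. s·k^α = (n + δ)·k.
Rearranging, k^(1−α) = s / (n + δ).
k^0.56 = 0.33 / (0.015 + 0.051) = 0.33 / 0.066 = 5.0000
k* = 5.0000^(1/0.56) ≈ 17.7076
y* = (k*)^α = 17.7076^0.44 ≈ 3.5415

y* ≈ 3.542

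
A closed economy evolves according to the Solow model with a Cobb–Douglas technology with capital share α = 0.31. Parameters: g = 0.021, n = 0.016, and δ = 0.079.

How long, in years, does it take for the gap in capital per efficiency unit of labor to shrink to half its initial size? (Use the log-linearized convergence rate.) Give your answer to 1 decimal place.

Near the steady state the convergence rate is λ = (1 − α)(n + g + δ).
λ = (1 − 0.31) × 0.116 = 0.69 × 0.116 = 0.08004
Half-life = ln 2 / λ = 0.6931 / 0.08004 ≈ 8.66 years

t_½ ≈ 8.7 years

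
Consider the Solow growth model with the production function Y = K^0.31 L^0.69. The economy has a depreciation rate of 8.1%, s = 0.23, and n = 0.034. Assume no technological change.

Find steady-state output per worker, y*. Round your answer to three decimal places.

In steady state, investment equals break-even investment: s·k^α = (n + δ)·k.
Dividing both sides by k: k^(1−α) = s / (n + δ).
k^0.69 = 0.23 / (0.034 + 0.081) = 0.23 / 0.115 = 2.0000
k* = 2.0000^(1/0.69) ≈ 2.7307
y* = (k*)^α = 2.7307^0.31 ≈ 1.3654

y* ≈ 1.365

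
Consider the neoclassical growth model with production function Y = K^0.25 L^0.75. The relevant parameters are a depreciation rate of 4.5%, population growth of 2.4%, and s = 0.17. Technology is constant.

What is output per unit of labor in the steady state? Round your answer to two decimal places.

y* ≈ 1.35

At the steady state, Δk = 0, so s·k^α = (n + δ)·k.
Dividing both sides by k: k^(1−α) = s / (n + δ).
k^0.75 = 0.17 / (0.024 + 0.045) = 0.17 / 0.069 = 2.4638
k* = 2.4638^(1/0.75) ≈ 3.3277
y* = (k*)^α = 3.3277^0.25 ≈ 1.3506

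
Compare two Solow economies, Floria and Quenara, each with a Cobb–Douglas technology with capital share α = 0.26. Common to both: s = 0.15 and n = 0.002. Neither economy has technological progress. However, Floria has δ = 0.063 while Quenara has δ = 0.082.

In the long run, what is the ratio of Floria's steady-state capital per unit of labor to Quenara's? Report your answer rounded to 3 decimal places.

Steady-state k* = [s/(n + δ)]^(1/(1−α)), so the ratio is [ (s_F/(n + δ)_F) / (s_Q/(n + δ)_Q) ]^1.3514.
s_F/(n + δ)_F = 0.15/0.065 = 2.3077; s_Q/(n + δ)_Q = 0.15/0.084 = 1.7857.
Ratio = (2.3077/1.7857)^1.3514 = 1.2923^1.3514 ≈ 1.4142

k*_F / k*_Q ≈ 1.414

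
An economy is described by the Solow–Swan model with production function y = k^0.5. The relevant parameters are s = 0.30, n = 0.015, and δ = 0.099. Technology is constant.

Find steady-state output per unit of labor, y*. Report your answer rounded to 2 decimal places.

y* = 2.63

At the steady state, Δk = 0, so s·k^α = (n + δ)·k.
Rearranging, k^(1−α) = s / (n + δ).
k^0.5 = 0.30 / (0.015 + 0.099) = 0.30 / 0.114 = 2.6316
k* = 2.6316^(1/0.5) ≈ 6.9253
y* = (k*)^α = 6.9253^0.5 ≈ 2.6316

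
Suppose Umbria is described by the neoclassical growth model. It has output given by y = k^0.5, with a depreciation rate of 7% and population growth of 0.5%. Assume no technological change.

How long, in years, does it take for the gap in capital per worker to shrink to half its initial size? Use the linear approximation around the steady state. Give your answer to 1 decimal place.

Near the steady state the convergence rate is λ = (1 − α)(n + δ).
λ = (1 − 0.5) × 0.075 = 0.5 × 0.075 = 0.0375
Half-life = ln 2 / λ = 0.6931 / 0.0375 ≈ 18.48 years

about 18.5 years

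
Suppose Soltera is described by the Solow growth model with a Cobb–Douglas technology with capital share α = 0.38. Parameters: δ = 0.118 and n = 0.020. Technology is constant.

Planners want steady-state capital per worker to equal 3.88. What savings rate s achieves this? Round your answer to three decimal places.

s ≈ 0.320

In steady state, investment equals break-even investment: s·k^α = (n + δ)·k.
So s / (n + δ) = (k*)^(1−α) = 3.88^0.62 = 2.3178.
Therefore s = 2.3178 × (n + δ) = 2.3178 × 0.138 = 0.3199.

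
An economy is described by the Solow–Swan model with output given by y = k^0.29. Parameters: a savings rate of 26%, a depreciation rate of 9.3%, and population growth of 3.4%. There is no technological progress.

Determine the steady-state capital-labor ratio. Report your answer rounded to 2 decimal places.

Steady state requires s·f(k) = (n + δ)·k, i.e. s·k^α = (n + δ)·k.
Dividing both sides by k: k^(1−α) = s / (n + δ).
k^0.71 = 0.26 / (0.034 + 0.093) = 0.26 / 0.127 = 2.0472
k* = 2.0472^(1/0.71) ≈ 2.7432

k* ≈ 2.74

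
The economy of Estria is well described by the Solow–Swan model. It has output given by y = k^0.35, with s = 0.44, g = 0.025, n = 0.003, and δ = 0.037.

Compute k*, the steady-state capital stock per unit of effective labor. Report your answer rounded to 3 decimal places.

At the steady state, Δk = 0, so s·k^α = (n + g + δ)·k.
Rearranging, k^(1−α) = s / (n + g + δ).
k^0.65 = 0.44 / (0.003 + 0.025 + 0.037) = 0.44 / 0.065 = 6.7692
k* = 6.7692^(1/0.65) ≈ 18.9561

k* = 18.956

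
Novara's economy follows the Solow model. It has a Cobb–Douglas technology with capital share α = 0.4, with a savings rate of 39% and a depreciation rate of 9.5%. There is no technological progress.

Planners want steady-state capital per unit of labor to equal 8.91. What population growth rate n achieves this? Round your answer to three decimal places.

n ≈ 0.010

At the steady state, Δk = 0, so s·k^α = (n + δ)·k.
So s / (n + δ) = (k*)^(1−α) = 8.91^0.6 = 3.7147.
Therefore n + δ = s / 3.7147 = 0.39 / 3.7147 = 0.1050, so n = 0.1050 − 0.095 = 0.0100.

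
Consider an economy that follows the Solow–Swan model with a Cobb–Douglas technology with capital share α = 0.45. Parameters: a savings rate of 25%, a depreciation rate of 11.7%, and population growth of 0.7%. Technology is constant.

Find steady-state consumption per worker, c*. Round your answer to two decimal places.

Steady state requires s·f(k) = (n + δ)·k, i.e. s·k^α = (n + δ)·k.
Dividing both sides by k: k^(1−α) = s / (n + δ).
k^0.55 = 0.25 / (0.007 + 0.117) = 0.25 / 0.124 = 2.0161
k* = 2.0161^(1/0.55) ≈ 3.5781
y* = (k*)^α = 3.5781^0.45 ≈ 1.7748
c* = (1 − s)·y* = (1 − 0.25) × 1.7748 ≈ 1.3311

c* ≈ 1.33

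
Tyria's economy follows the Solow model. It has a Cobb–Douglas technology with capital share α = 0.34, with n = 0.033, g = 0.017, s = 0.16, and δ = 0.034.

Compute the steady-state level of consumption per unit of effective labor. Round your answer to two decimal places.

Steady state requires s·f(k) = (n + g + δ)·k, i.e. s·k^α = (n + g + δ)·k.
Dividing both sides by k: k^(1−α) = s / (n + g + δ).
k^0.66 = 0.16 / (0.033 + 0.017 + 0.034) = 0.16 / 0.084 = 1.9048
k* = 1.9048^(1/0.66) ≈ 2.6547
y* = (k*)^α = 2.6547^0.34 ≈ 1.3937
c* = (1 − s)·y* = (1 − 0.16) × 1.3937 ≈ 1.1707

c* ≈ 1.17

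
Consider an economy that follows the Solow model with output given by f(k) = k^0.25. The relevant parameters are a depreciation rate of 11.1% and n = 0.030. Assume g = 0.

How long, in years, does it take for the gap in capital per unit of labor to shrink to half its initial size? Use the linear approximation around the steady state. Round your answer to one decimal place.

about 6.6 years

Near the steady state the convergence rate is λ = (1 − α)(n + δ).
λ = (1 − 0.25) × 0.141 = 0.75 × 0.141 = 0.10575
Half-life = ln 2 / λ = 0.6931 / 0.10575 ≈ 6.55 years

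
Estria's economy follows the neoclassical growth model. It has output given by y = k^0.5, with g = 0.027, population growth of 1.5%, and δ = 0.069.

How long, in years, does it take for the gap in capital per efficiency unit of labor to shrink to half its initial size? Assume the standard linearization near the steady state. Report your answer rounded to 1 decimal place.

half-life ≈ 12.5 years

Near the steady state the convergence rate is λ = (1 − α)(n + g + δ).
λ = (1 − 0.5) × 0.111 = 0.5 × 0.111 = 0.0555
Half-life = ln 2 / λ = 0.6931 / 0.0555 ≈ 12.49 years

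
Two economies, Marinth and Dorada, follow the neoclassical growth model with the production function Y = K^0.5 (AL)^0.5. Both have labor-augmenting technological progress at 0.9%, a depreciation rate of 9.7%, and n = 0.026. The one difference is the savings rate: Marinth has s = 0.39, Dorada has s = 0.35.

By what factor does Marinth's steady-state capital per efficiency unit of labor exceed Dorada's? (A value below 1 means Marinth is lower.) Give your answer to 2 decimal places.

k*_M / k*_D ≈ 1.24

Steady-state k* = [s/(n + g + δ)]^(1/(1−α)), so the ratio is [ (s_M/(n + g + δ)_M) / (s_D/(n + g + δ)_D) ]^2.
s_M/(n + g + δ)_M = 0.39/0.132 = 2.9545; s_D/(n + g + δ)_D = 0.35/0.132 = 2.6515.
Ratio = (2.9545/2.6515)^2 = 1.1143^2 ≈ 1.2417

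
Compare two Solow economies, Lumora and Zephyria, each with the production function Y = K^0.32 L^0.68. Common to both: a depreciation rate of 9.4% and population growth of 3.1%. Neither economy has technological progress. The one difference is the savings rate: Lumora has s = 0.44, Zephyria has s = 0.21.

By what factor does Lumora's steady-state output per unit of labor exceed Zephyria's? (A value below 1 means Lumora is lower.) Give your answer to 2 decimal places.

ratio ≈ 1.42

Steady-state y* = [s/(n + δ)]^(α/(1−α)), so the ratio is [ (s_L/(n + δ)_L) / (s_Z/(n + δ)_Z) ]^0.4706.
s_L/(n + δ)_L = 0.44/0.125 = 3.5200; s_Z/(n + δ)_Z = 0.21/0.125 = 1.6800.
Ratio = (3.5200/1.6800)^0.4706 = 2.0952^0.4706 ≈ 1.4163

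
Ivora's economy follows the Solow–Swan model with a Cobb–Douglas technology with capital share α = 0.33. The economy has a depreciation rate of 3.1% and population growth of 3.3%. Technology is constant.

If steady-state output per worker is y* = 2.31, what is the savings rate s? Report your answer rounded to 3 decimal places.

Steady state requires s·f(k) = (n + δ)·k, i.e. s·k^α = (n + δ)·k.
Since y* = [s/(n + δ)]^(α/(1−α)), we have s/(n + δ) = (y*)^((1−α)/α) = 2.31^2.0303 = 5.4732.
Therefore s = 5.4732 × (n + δ) = 5.4732 × 0.064 = 0.3503.

s ≈ 0.350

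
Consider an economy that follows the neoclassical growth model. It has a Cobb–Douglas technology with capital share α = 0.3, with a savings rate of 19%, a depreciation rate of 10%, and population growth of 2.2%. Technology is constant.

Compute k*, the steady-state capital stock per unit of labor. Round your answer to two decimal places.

Steady state requires s·f(k) = (n + δ)·k, i.e. s·k^α = (n + δ)·k.
Rearranging, k^(1−α) = s / (n + δ).
k^0.7 = 0.19 / (0.022 + 0.100) = 0.19 / 0.122 = 1.5574
k* = 1.5574^(1/0.7) ≈ 1.8830

k* = 1.88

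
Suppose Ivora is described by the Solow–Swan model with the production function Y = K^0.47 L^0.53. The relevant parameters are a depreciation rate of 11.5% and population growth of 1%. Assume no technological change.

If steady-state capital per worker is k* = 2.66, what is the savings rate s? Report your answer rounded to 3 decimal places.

Steady state requires s·f(k) = (n + δ)·k, i.e. s·k^α = (n + δ)·k.
So s / (n + δ) = (k*)^(1−α) = 2.66^0.53 = 1.6795.
Therefore s = 1.6795 × (n + δ) = 1.6795 × 0.125 = 0.2099.

s ≈ 0.210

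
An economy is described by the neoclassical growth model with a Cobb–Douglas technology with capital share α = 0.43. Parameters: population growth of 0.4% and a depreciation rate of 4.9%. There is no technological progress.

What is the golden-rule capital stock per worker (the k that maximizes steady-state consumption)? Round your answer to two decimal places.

The golden rule sets f'(k) = n + δ, i.e. α·k^(α−1) = n + δ.
So k^(1−α) = α / (n + δ) = 0.43 / 0.053 = 8.1132.
k_gold = 8.1132^(1/0.57) ≈ 39.3617

k_gold ≈ 39.36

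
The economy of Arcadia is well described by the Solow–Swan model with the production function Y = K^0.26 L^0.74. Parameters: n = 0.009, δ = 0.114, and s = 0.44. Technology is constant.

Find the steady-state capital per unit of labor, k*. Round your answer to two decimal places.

k* ≈ 5.60

At the steady state, Δk = 0, so s·k^α = (n + δ)·k.
Rearranging, k^(1−α) = s / (n + δ).
k^0.74 = 0.44 / (0.009 + 0.114) = 0.44 / 0.123 = 3.5772
k* = 3.5772^(1/0.74) ≈ 5.5980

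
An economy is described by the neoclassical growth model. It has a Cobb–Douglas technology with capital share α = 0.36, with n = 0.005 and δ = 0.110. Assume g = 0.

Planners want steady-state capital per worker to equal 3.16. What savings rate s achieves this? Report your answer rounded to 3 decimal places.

At the steady state, Δk = 0, so s·k^α = (n + δ)·k.
So s / (n + δ) = (k*)^(1−α) = 3.16^0.64 = 2.0883.
Therefore s = 2.0883 × (n + δ) = 2.0883 × 0.115 = 0.2402.

s ≈ 0.240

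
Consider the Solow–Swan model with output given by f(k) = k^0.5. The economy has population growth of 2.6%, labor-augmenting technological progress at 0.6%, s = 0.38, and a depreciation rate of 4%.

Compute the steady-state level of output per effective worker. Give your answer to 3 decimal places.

y* ≈ 5.278

Steady state requires s·f(k) = (n + g + δ)·k, i.e. s·k^α = (n + g + δ)·k.
Dividing both sides by k: k^(1−α) = s / (n + g + δ).
k^0.5 = 0.38 / (0.026 + 0.006 + 0.040) = 0.38 / 0.072 = 5.2778
k* = 5.2778^(1/0.5) ≈ 27.8552
y* = (k*)^α = 27.8552^0.5 ≈ 5.2778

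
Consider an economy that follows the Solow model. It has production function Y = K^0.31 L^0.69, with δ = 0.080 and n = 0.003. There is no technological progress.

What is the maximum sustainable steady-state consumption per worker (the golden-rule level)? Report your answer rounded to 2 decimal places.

c_gold ≈ 1.25

At the golden rule, f'(k) = n + δ, so α·k^(α−1) = n + δ and k_gold = (α/(n + δ))^(1/(1−α)).
k_gold = (0.31/0.083)^(1/0.69) = 3.7349^1.4493 ≈ 6.7516
c_gold = f(k_gold) − (n + δ)·k_gold = 1.8077 − 0.083×6.7516 ≈ 1.2473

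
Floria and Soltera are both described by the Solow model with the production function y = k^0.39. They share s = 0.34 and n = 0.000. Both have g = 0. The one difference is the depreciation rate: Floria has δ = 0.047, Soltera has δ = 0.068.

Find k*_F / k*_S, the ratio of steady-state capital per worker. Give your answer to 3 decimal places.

ratio ≈ 1.832

Steady-state k* = [s/(n + δ)]^(1/(1−α)), so the ratio is [ (s_F/(n + δ)_F) / (s_S/(n + δ)_S) ]^1.6393.
s_F/(n + δ)_F = 0.34/0.047 = 7.2340; s_S/(n + δ)_S = 0.34/0.068 = 5.0000.
Ratio = (7.2340/5.0000)^1.6393 = 1.4468^1.6393 ≈ 1.8321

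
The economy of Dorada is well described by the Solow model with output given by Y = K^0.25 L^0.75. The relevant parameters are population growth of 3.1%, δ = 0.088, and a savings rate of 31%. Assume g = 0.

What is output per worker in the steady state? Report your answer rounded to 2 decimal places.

y* = 1.38

At the steady state, Δk = 0, so s·k^α = (n + δ)·k.
Dividing both sides by k: k^(1−α) = s / (n + δ).
k^0.75 = 0.31 / (0.031 + 0.088) = 0.31 / 0.119 = 2.6050
k* = 2.6050^(1/0.75) ≈ 3.5843
y* = (k*)^α = 3.5843^0.25 ≈ 1.3759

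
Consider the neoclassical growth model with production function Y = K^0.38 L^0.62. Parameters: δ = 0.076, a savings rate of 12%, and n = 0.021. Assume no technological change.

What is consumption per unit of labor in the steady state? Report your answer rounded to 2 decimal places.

c* ≈ 1.00

Steady state requires s·f(k) = (n + δ)·k, i.e. s·k^α = (n + δ)·k.
Dividing both sides by k: k^(1−α) = s / (n + δ).
k^0.62 = 0.12 / (0.021 + 0.076) = 0.12 / 0.097 = 1.2371
k* = 1.2371^(1/0.62) ≈ 1.4094
y* = (k*)^α = 1.4094^0.38 ≈ 1.1393
c* = (1 − s)·y* = (1 − 0.12) × 1.1393 ≈ 1.0026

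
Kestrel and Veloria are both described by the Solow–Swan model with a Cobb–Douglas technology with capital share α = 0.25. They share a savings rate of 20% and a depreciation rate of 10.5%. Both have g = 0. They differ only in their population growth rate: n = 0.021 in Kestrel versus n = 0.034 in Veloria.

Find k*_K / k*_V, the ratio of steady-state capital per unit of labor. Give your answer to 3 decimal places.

ratio ≈ 1.140

Steady-state k* = [s/(n + δ)]^(1/(1−α)), so the ratio is [ (s_K/(n + δ)_K) / (s_V/(n + δ)_V) ]^1.3333.
s_K/(n + δ)_K = 0.20/0.126 = 1.5873; s_V/(n + δ)_V = 0.20/0.139 = 1.4388.
Ratio = (1.5873/1.4388)^1.3333 = 1.1032^1.3333 ≈ 1.1399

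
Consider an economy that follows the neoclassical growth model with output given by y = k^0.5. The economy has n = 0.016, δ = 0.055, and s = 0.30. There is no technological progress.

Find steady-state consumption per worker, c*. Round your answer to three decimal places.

Steady state requires s·f(k) = (n + δ)·k, i.e. s·k^α = (n + δ)·k.
Rearranging, k^(1−α) = s / (n + δ).
k^0.5 = 0.30 / (0.016 + 0.055) = 0.30 / 0.071 = 4.2254
k* = 4.2254^(1/0.5) ≈ 17.8540
y* = (k*)^α = 17.8540^0.5 ≈ 4.2254
c* = (1 − s)·y* = (1 − 0.30) × 4.2254 ≈ 2.9578

c* = 2.958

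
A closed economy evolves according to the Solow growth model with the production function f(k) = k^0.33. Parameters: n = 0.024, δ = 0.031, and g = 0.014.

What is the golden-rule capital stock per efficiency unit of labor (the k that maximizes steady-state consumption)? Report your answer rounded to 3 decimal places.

k_gold ≈ 10.338

The golden rule sets f'(k) = n + g + δ, i.e. α·k^(α−1) = n + g + δ.
So k^(1−α) = α / (n + g + δ) = 0.33 / 0.069 = 4.7826.
k_gold = 4.7826^(1/0.67) ≈ 10.3377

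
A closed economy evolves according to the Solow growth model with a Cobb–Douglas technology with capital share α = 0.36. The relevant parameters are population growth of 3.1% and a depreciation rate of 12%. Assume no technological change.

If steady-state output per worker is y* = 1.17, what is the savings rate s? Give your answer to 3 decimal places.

s ≈ 0.200

Steady state requires s·f(k) = (n + δ)·k, i.e. s·k^α = (n + δ)·k.
Since y* = [s/(n + δ)]^(α/(1−α)), we have s/(n + δ) = (y*)^((1−α)/α) = 1.17^1.7778 = 1.3220.
Therefore s = 1.3220 × (n + δ) = 1.3220 × 0.151 = 0.1996.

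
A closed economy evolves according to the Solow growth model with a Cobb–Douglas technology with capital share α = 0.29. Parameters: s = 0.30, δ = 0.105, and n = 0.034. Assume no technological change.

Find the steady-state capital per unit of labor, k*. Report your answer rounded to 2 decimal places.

In steady state, investment equals break-even investment: s·k^α = (n + δ)·k.
Dividing both sides by k: k^(1−α) = s / (n + δ).
k^0.71 = 0.30 / (0.034 + 0.105) = 0.30 / 0.139 = 2.1583
k* = 2.1583^(1/0.71) ≈ 2.9552

k* = 2.96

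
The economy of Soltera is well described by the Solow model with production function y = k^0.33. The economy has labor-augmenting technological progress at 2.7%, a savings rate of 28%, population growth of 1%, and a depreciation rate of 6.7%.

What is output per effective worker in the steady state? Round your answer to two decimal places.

In steady state, investment equals break-even investment: s·k^α = (n + g + δ)·k.
Rearranging, k^(1−α) = s / (n + g + δ).
k^0.67 = 0.28 / (0.010 + 0.027 + 0.067) = 0.28 / 0.104 = 2.6923
k* = 2.6923^(1/0.67) ≈ 4.3851
y* = (k*)^α = 4.3851^0.33 ≈ 1.6287

y* ≈ 1.63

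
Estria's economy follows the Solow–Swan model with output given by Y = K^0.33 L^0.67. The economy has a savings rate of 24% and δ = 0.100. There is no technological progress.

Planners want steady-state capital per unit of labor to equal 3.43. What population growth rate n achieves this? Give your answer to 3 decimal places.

n ≈ 0.005

Steady state requires s·f(k) = (n + δ)·k, i.e. s·k^α = (n + δ)·k.
So s / (n + δ) = (k*)^(1−α) = 3.43^0.67 = 2.2837.
Therefore n + δ = s / 2.2837 = 0.24 / 2.2837 = 0.1051, so n = 0.1051 − 0.100 = 0.0051.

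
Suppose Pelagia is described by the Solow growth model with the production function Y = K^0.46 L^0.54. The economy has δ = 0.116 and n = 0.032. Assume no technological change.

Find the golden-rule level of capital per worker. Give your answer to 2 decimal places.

k_gold ≈ 8.17

The golden rule sets f'(k) = n + δ, i.e. α·k^(α−1) = n + δ.
So k^(1−α) = α / (n + δ) = 0.46 / 0.148 = 3.1081.
k_gold = 3.1081^(1/0.54) ≈ 8.1663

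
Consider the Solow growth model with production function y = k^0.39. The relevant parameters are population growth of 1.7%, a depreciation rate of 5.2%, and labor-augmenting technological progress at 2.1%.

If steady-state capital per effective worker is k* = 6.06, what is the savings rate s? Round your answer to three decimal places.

s ≈ 0.270

Steady state requires s·f(k) = (n + g + δ)·k, i.e. s·k^α = (n + g + δ)·k.
So s / (n + g + δ) = (k*)^(1−α) = 6.06^0.61 = 3.0013.
Therefore s = 3.0013 × (n + g + δ) = 3.0013 × 0.090 = 0.2701.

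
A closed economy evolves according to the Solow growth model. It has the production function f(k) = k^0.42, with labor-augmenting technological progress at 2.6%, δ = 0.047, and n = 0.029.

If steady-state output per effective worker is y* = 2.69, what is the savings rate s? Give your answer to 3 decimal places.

In steady state, investment equals break-even investment: s·k^α = (n + g + δ)·k.
Since y* = [s/(n + g + δ)]^(α/(1−α)), we have s/(n + g + δ) = (y*)^((1−α)/α) = 2.69^1.381 = 3.9218.
Therefore s = 3.9218 × (n + g + δ) = 3.9218 × 0.102 = 0.4000.

s ≈ 0.400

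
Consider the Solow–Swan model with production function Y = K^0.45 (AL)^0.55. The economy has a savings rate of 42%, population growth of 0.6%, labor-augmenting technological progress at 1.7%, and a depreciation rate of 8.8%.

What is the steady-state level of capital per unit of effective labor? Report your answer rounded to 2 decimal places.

k* ≈ 11.24

Steady state requires s·f(k) = (n + g + δ)·k, i.e. s·k^α = (n + g + δ)·k.
Rearranging, k^(1−α) = s / (n + g + δ).
k^0.55 = 0.42 / (0.006 + 0.017 + 0.088) = 0.42 / 0.111 = 3.7838
k* = 3.7838^(1/0.55) ≈ 11.2403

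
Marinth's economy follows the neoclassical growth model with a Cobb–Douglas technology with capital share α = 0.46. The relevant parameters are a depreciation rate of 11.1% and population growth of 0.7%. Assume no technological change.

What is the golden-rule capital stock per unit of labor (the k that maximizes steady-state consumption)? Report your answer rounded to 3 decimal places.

The golden rule sets f'(k) = n + δ, i.e. α·k^(α−1) = n + δ.
So k^(1−α) = α / (n + δ) = 0.46 / 0.118 = 3.8983.
k_gold = 3.8983^(1/0.54) ≈ 12.4226

k_gold ≈ 12.423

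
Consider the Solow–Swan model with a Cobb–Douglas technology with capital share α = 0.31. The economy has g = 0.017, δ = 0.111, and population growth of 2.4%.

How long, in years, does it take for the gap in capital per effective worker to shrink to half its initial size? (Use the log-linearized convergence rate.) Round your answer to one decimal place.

half-life ≈ 6.6 years

Near the steady state the convergence rate is λ = (1 − α)(n + g + δ).
λ = (1 − 0.31) × 0.152 = 0.69 × 0.152 = 0.10488
Half-life = ln 2 / λ = 0.6931 / 0.10488 ≈ 6.61 years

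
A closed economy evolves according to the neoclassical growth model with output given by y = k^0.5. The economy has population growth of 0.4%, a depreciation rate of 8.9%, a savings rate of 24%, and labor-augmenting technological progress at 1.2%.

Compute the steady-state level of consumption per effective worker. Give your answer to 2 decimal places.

c* ≈ 1.74

In steady state, investment equals break-even investment: s·k^α = (n + g + δ)·k.
Rearranging, k^(1−α) = s / (n + g + δ).
k^0.5 = 0.24 / (0.004 + 0.012 + 0.089) = 0.24 / 0.105 = 2.2857
k* = 2.2857^(1/0.5) ≈ 5.2244
y* = (k*)^α = 5.2244^0.5 ≈ 2.2857
c* = (1 − s)·y* = (1 − 0.24) × 2.2857 ≈ 1.7371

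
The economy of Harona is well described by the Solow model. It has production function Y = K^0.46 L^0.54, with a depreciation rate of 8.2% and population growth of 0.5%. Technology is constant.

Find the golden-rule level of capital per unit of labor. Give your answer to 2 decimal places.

k_gold ≈ 21.84

The golden rule sets f'(k) = n + δ, i.e. α·k^(α−1) = n + δ.
So k^(1−α) = α / (n + δ) = 0.46 / 0.087 = 5.2874.
k_gold = 5.2874^(1/0.54) ≈ 21.8443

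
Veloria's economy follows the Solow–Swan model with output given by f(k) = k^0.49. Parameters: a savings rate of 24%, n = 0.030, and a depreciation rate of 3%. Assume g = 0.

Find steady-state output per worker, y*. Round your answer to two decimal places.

y* = 3.79

At the steady state, Δk = 0, so s·k^α = (n + δ)·k.
Rearranging, k^(1−α) = s / (n + δ).
k^0.51 = 0.24 / (0.030 + 0.030) = 0.24 / 0.060 = 4.0000
k* = 4.0000^(1/0.51) ≈ 15.1534
y* = (k*)^α = 15.1534^0.49 ≈ 3.7883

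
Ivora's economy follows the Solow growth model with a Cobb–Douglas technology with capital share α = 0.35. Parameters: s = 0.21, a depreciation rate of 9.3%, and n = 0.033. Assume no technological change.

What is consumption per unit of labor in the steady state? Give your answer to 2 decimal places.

c* ≈ 1.04

At the steady state, Δk = 0, so s·k^α = (n + δ)·k.
Dividing both sides by k: k^(1−α) = s / (n + δ).
k^0.65 = 0.21 / (0.033 + 0.093) = 0.21 / 0.126 = 1.6667
k* = 1.6667^(1/0.65) ≈ 2.1944
y* = (k*)^α = 2.1944^0.35 ≈ 1.3166
c* = (1 − s)·y* = (1 − 0.21) × 1.3166 ≈ 1.0401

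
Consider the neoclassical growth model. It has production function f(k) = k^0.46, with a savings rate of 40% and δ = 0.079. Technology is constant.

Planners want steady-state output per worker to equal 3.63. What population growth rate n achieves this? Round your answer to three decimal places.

n ≈ 0.009

At the steady state, Δk = 0, so s·k^α = (n + δ)·k.
Since y* = [s/(n + δ)]^(α/(1−α)), we have s/(n + δ) = (y*)^((1−α)/α) = 3.63^1.1739 = 4.5423.
Therefore n + δ = s / 4.5423 = 0.40 / 4.5423 = 0.0881, so n = 0.0881 − 0.079 = 0.0091.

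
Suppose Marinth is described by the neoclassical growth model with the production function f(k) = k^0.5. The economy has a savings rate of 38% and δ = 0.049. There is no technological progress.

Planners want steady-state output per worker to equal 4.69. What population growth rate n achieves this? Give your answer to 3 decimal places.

n ≈ 0.032

In steady state, investment equals break-even investment: s·k^α = (n + δ)·k.
Since y* = [s/(n + δ)]^(α/(1−α)), we have s/(n + δ) = (y*)^((1−α)/α) = 4.69^1 = 4.6900.
Therefore n + δ = s / 4.6900 = 0.38 / 4.6900 = 0.0810, so n = 0.0810 − 0.049 = 0.0320.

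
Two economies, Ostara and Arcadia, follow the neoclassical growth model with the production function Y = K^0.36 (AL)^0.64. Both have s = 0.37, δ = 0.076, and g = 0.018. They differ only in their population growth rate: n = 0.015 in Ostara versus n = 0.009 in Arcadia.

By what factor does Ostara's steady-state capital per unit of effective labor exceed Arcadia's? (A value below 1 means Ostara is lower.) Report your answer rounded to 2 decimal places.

k*_O / k*_A ≈ 0.92

Steady-state k* = [s/(n + g + δ)]^(1/(1−α)), so the ratio is [ (s_O/(n + g + δ)_O) / (s_A/(n + g + δ)_A) ]^1.5625.
s_O/(n + g + δ)_O = 0.37/0.109 = 3.3945; s_A/(n + g + δ)_A = 0.37/0.103 = 3.5922.
Ratio = (3.3945/3.5922)^1.5625 = 0.9450^1.5625 ≈ 0.9154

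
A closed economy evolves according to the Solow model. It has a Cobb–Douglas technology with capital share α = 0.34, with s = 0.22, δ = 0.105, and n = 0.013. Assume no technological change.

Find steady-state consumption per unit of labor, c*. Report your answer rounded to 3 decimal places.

At the steady state, Δk = 0, so s·k^α = (n + δ)·k.
Rearranging, k^(1−α) = s / (n + δ).
k^0.66 = 0.22 / (0.013 + 0.105) = 0.22 / 0.118 = 1.8644
k* = 1.8644^(1/0.66) ≈ 2.5698
y* = (k*)^α = 2.5698^0.34 ≈ 1.3784
c* = (1 − s)·y* = (1 − 0.22) × 1.3784 ≈ 1.0752

c* ≈ 1.075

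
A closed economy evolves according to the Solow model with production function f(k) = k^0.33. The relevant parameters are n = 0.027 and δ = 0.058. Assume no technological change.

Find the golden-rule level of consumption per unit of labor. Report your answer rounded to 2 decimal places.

At the golden rule, f'(k) = n + δ, so α·k^(α−1) = n + δ and k_gold = (α/(n + δ))^(1/(1−α)).
k_gold = (0.33/0.085)^(1/0.67) = 3.8824^1.4925 ≈ 7.5724
c_gold = f(k_gold) − (n + δ)·k_gold = 1.9505 − 0.085×7.5724 ≈ 1.3068

c_gold ≈ 1.31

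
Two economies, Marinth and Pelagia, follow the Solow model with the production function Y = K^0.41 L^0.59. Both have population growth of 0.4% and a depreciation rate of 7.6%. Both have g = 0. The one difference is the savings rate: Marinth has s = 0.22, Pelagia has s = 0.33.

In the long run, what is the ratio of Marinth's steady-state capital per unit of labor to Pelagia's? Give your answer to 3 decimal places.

ratio ≈ 0.503

Steady-state k* = [s/(n + δ)]^(1/(1−α)), so the ratio is [ (s_M/(n + δ)_M) / (s_P/(n + δ)_P) ]^1.6949.
s_M/(n + δ)_M = 0.22/0.080 = 2.7500; s_P/(n + δ)_P = 0.33/0.080 = 4.1250.
Ratio = (2.7500/4.1250)^1.6949 = 0.6667^1.6949 ≈ 0.5030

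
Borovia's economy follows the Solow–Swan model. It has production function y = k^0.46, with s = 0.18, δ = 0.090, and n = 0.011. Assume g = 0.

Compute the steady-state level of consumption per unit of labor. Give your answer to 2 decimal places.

At the steady state, Δk = 0, so s·k^α = (n + δ)·k.
Rearranging, k^(1−α) = s / (n + δ).
k^0.54 = 0.18 / (0.011 + 0.090) = 0.18 / 0.101 = 1.7822
k* = 1.7822^(1/0.54) ≈ 2.9156
y* = (k*)^α = 2.9156^0.46 ≈ 1.6360
c* = (1 − s)·y* = (1 − 0.18) × 1.6360 ≈ 1.3415

c* ≈ 1.34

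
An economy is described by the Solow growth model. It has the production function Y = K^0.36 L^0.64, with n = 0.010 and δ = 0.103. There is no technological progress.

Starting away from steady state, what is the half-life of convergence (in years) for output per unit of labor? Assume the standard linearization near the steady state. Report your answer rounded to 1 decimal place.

half-life ≈ 9.6 years

Near the steady state the convergence rate is λ = (1 − α)(n + δ).
λ = (1 − 0.36) × 0.113 = 0.64 × 0.113 = 0.07232
Half-life = ln 2 / λ = 0.6931 / 0.07232 ≈ 9.58 years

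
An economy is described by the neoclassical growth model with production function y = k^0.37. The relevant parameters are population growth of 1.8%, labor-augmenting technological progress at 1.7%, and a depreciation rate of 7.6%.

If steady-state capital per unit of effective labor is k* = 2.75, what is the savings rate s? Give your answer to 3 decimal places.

s ≈ 0.210

Steady state requires s·f(k) = (n + g + δ)·k, i.e. s·k^α = (n + g + δ)·k.
So s / (n + g + δ) = (k*)^(1−α) = 2.75^0.63 = 1.8914.
Therefore s = 1.8914 × (n + g + δ) = 1.8914 × 0.111 = 0.2099.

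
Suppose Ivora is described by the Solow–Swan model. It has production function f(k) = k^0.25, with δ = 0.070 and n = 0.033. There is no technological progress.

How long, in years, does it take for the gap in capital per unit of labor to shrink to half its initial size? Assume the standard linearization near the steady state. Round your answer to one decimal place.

about 9.0 years

Near the steady state the convergence rate is λ = (1 − α)(n + δ).
λ = (1 − 0.25) × 0.103 = 0.75 × 0.103 = 0.07725
Half-life = ln 2 / λ = 0.6931 / 0.07725 ≈ 8.97 years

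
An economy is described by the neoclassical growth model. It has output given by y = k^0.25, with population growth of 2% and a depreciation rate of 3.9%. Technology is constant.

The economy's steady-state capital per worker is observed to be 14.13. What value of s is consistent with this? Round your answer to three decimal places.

s ≈ 0.430

In steady state, investment equals break-even investment: s·k^α = (n + δ)·k.
So s / (n + δ) = (k*)^(1−α) = 14.13^0.75 = 7.2880.
Therefore s = 7.2880 × (n + δ) = 7.2880 × 0.059 = 0.4300.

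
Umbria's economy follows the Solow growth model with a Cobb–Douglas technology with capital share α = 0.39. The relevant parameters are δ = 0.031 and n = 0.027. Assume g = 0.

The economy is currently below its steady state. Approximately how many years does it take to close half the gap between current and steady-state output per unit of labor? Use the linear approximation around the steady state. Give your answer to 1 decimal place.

t_½ ≈ 19.6 years

Near the steady state the convergence rate is λ = (1 − α)(n + δ).
λ = (1 − 0.39) × 0.058 = 0.61 × 0.058 = 0.03538
Half-life = ln 2 / λ = 0.6931 / 0.03538 ≈ 19.59 years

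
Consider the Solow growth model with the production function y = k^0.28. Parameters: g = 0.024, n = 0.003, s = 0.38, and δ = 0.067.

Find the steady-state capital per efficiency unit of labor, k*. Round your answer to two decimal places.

At the steady state, Δk = 0, so s·k^α = (n + g + δ)·k.
Rearranging, k^(1−α) = s / (n + g + δ).
k^0.72 = 0.38 / (0.003 + 0.024 + 0.067) = 0.38 / 0.094 = 4.0426
k* = 4.0426^(1/0.72) ≈ 6.9596

k* = 6.96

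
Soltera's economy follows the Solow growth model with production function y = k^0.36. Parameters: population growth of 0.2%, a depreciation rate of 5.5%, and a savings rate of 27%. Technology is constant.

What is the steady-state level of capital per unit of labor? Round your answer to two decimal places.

At the steady state, Δk = 0, so s·k^α = (n + δ)·k.
Dividing both sides by k: k^(1−α) = s / (n + δ).
k^0.64 = 0.27 / (0.002 + 0.055) = 0.27 / 0.057 = 4.7368
k* = 4.7368^(1/0.64) ≈ 11.3618

k* = 11.36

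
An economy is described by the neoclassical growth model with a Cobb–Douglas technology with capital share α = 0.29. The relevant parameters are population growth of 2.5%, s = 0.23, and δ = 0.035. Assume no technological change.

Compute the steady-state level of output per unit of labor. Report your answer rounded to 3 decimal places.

y* ≈ 1.731

In steady state, investment equals break-even investment: s·k^α = (n + δ)·k.
Dividing both sides by k: k^(1−α) = s / (n + δ).
k^0.71 = 0.23 / (0.025 + 0.035) = 0.23 / 0.060 = 3.8333
k* = 3.8333^(1/0.71) ≈ 6.6364
y* = (k*)^α = 6.6364^0.29 ≈ 1.7313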